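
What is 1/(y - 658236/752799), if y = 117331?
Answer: 13207/1549578969 ≈ 8.5230e-6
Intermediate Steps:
1/(y - 658236/752799) = 1/(117331 - 658236/752799) = 1/(117331 - 658236*1/752799) = 1/(117331 - 11548/13207) = 1/(1549578969/13207) = 13207/1549578969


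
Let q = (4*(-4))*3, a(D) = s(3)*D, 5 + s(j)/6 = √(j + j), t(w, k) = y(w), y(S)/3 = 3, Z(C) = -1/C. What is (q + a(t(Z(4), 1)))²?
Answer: 118620 - 34344*√6 ≈ 34495.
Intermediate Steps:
y(S) = 9 (y(S) = 3*3 = 9)
t(w, k) = 9
s(j) = -30 + 6*√2*√j (s(j) = -30 + 6*√(j + j) = -30 + 6*√(2*j) = -30 + 6*(√2*√j) = -30 + 6*√2*√j)
a(D) = D*(-30 + 6*√6) (a(D) = (-30 + 6*√2*√3)*D = (-30 + 6*√6)*D = D*(-30 + 6*√6))
q = -48 (q = -16*3 = -48)
(q + a(t(Z(4), 1)))² = (-48 + 6*9*(-5 + √6))² = (-48 + (-270 + 54*√6))² = (-318 + 54*√6)²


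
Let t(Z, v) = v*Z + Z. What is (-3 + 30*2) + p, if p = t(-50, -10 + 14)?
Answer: -193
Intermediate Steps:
t(Z, v) = Z + Z*v (t(Z, v) = Z*v + Z = Z + Z*v)
p = -250 (p = -50*(1 + (-10 + 14)) = -50*(1 + 4) = -50*5 = -250)
(-3 + 30*2) + p = (-3 + 30*2) - 250 = (-3 + 60) - 250 = 57 - 250 = -193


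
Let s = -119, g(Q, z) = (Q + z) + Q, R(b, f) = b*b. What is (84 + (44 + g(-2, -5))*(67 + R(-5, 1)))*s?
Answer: -393176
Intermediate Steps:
R(b, f) = b²
g(Q, z) = z + 2*Q
(84 + (44 + g(-2, -5))*(67 + R(-5, 1)))*s = (84 + (44 + (-5 + 2*(-2)))*(67 + (-5)²))*(-119) = (84 + (44 + (-5 - 4))*(67 + 25))*(-119) = (84 + (44 - 9)*92)*(-119) = (84 + 35*92)*(-119) = (84 + 3220)*(-119) = 3304*(-119) = -393176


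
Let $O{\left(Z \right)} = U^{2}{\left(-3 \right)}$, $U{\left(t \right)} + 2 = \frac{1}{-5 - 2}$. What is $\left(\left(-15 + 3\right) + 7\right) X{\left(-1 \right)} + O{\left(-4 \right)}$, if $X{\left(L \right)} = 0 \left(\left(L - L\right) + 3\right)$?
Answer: $\frac{225}{49} \approx 4.5918$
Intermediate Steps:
$U{\left(t \right)} = - \frac{15}{7}$ ($U{\left(t \right)} = -2 + \frac{1}{-5 - 2} = -2 + \frac{1}{-7} = -2 - \frac{1}{7} = - \frac{15}{7}$)
$O{\left(Z \right)} = \frac{225}{49}$ ($O{\left(Z \right)} = \left(- \frac{15}{7}\right)^{2} = \frac{225}{49}$)
$X{\left(L \right)} = 0$ ($X{\left(L \right)} = 0 \left(0 + 3\right) = 0 \cdot 3 = 0$)
$\left(\left(-15 + 3\right) + 7\right) X{\left(-1 \right)} + O{\left(-4 \right)} = \left(\left(-15 + 3\right) + 7\right) 0 + \frac{225}{49} = \left(-12 + 7\right) 0 + \frac{225}{49} = \left(-5\right) 0 + \frac{225}{49} = 0 + \frac{225}{49} = \frac{225}{49}$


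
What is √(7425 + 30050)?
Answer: 5*√1499 ≈ 193.58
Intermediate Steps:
√(7425 + 30050) = √37475 = 5*√1499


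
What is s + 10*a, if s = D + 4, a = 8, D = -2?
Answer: 82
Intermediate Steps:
s = 2 (s = -2 + 4 = 2)
s + 10*a = 2 + 10*8 = 2 + 80 = 82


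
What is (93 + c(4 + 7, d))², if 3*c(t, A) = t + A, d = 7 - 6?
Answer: 9409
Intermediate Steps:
d = 1
c(t, A) = A/3 + t/3 (c(t, A) = (t + A)/3 = (A + t)/3 = A/3 + t/3)
(93 + c(4 + 7, d))² = (93 + ((⅓)*1 + (4 + 7)/3))² = (93 + (⅓ + (⅓)*11))² = (93 + (⅓ + 11/3))² = (93 + 4)² = 97² = 9409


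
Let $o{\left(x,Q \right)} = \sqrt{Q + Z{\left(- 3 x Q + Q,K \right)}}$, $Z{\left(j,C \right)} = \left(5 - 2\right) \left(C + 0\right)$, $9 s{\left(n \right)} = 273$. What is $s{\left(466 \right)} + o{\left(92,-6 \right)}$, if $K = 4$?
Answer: $\frac{91}{3} + \sqrt{6} \approx 32.783$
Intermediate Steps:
$s{\left(n \right)} = \frac{91}{3}$ ($s{\left(n \right)} = \frac{1}{9} \cdot 273 = \frac{91}{3}$)
$Z{\left(j,C \right)} = 3 C$
$o{\left(x,Q \right)} = \sqrt{12 + Q}$ ($o{\left(x,Q \right)} = \sqrt{Q + 3 \cdot 4} = \sqrt{Q + 12} = \sqrt{12 + Q}$)
$s{\left(466 \right)} + o{\left(92,-6 \right)} = \frac{91}{3} + \sqrt{12 - 6} = \frac{91}{3} + \sqrt{6}$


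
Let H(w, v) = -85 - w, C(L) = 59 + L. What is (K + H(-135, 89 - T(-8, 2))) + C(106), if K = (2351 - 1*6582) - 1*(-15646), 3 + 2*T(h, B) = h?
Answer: 11630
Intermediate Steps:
T(h, B) = -3/2 + h/2
K = 11415 (K = (2351 - 6582) + 15646 = -4231 + 15646 = 11415)
(K + H(-135, 89 - T(-8, 2))) + C(106) = (11415 + (-85 - 1*(-135))) + (59 + 106) = (11415 + (-85 + 135)) + 165 = (11415 + 50) + 165 = 11465 + 165 = 11630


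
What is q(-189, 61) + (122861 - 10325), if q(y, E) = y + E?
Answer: 112408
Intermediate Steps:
q(y, E) = E + y
q(-189, 61) + (122861 - 10325) = (61 - 189) + (122861 - 10325) = -128 + 112536 = 112408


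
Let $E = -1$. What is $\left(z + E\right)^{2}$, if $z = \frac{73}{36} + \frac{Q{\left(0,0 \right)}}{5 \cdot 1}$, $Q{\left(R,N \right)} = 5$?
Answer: $\frac{5329}{1296} \approx 4.1119$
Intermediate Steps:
$z = \frac{109}{36}$ ($z = \frac{73}{36} + \frac{5}{5 \cdot 1} = 73 \cdot \frac{1}{36} + \frac{5}{5} = \frac{73}{36} + 5 \cdot \frac{1}{5} = \frac{73}{36} + 1 = \frac{109}{36} \approx 3.0278$)
$\left(z + E\right)^{2} = \left(\frac{109}{36} - 1\right)^{2} = \left(\frac{73}{36}\right)^{2} = \frac{5329}{1296}$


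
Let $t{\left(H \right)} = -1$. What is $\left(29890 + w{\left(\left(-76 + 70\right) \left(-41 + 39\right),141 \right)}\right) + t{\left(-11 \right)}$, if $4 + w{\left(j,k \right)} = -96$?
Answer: $29789$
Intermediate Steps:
$w{\left(j,k \right)} = -100$ ($w{\left(j,k \right)} = -4 - 96 = -100$)
$\left(29890 + w{\left(\left(-76 + 70\right) \left(-41 + 39\right),141 \right)}\right) + t{\left(-11 \right)} = \left(29890 - 100\right) - 1 = 29790 - 1 = 29789$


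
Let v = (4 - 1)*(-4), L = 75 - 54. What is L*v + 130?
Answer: -122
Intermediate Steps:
L = 21
v = -12 (v = 3*(-4) = -12)
L*v + 130 = 21*(-12) + 130 = -252 + 130 = -122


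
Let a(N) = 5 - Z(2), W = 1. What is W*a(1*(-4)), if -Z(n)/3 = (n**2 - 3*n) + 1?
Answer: 2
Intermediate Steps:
Z(n) = -3 - 3*n**2 + 9*n (Z(n) = -3*((n**2 - 3*n) + 1) = -3*(1 + n**2 - 3*n) = -3 - 3*n**2 + 9*n)
a(N) = 2 (a(N) = 5 - (-3 - 3*2**2 + 9*2) = 5 - (-3 - 3*4 + 18) = 5 - (-3 - 12 + 18) = 5 - 1*3 = 5 - 3 = 2)
W*a(1*(-4)) = 1*2 = 2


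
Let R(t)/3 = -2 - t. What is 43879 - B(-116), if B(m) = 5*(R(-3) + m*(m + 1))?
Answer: -22836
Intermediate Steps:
R(t) = -6 - 3*t (R(t) = 3*(-2 - t) = -6 - 3*t)
B(m) = 15 + 5*m*(1 + m) (B(m) = 5*((-6 - 3*(-3)) + m*(m + 1)) = 5*((-6 + 9) + m*(1 + m)) = 5*(3 + m*(1 + m)) = 15 + 5*m*(1 + m))
43879 - B(-116) = 43879 - (15 + 5*(-116) + 5*(-116)²) = 43879 - (15 - 580 + 5*13456) = 43879 - (15 - 580 + 67280) = 43879 - 1*66715 = 43879 - 66715 = -22836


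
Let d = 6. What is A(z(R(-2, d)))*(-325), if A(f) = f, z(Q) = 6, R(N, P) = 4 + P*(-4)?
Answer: -1950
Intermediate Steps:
R(N, P) = 4 - 4*P
A(z(R(-2, d)))*(-325) = 6*(-325) = -1950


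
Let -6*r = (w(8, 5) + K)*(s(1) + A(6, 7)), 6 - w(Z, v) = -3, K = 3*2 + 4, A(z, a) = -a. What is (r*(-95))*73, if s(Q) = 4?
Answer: -131765/2 ≈ -65883.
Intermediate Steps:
K = 10 (K = 6 + 4 = 10)
w(Z, v) = 9 (w(Z, v) = 6 - 1*(-3) = 6 + 3 = 9)
r = 19/2 (r = -(9 + 10)*(4 - 1*7)/6 = -19*(4 - 7)/6 = -19*(-3)/6 = -⅙*(-57) = 19/2 ≈ 9.5000)
(r*(-95))*73 = ((19/2)*(-95))*73 = -1805/2*73 = -131765/2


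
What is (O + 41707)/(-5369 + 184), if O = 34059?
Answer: -75766/5185 ≈ -14.613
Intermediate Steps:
(O + 41707)/(-5369 + 184) = (34059 + 41707)/(-5369 + 184) = 75766/(-5185) = 75766*(-1/5185) = -75766/5185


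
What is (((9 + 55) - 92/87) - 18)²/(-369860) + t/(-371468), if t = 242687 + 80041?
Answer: -11364331297729/12998920603239 ≈ -0.87425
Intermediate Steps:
t = 322728
(((9 + 55) - 92/87) - 18)²/(-369860) + t/(-371468) = (((9 + 55) - 92/87) - 18)²/(-369860) + 322728/(-371468) = ((64 - 92*1/87) - 18)²*(-1/369860) + 322728*(-1/371468) = ((64 - 92/87) - 18)²*(-1/369860) - 80682/92867 = (5476/87 - 18)²*(-1/369860) - 80682/92867 = (3910/87)²*(-1/369860) - 80682/92867 = (15288100/7569)*(-1/369860) - 80682/92867 = -764405/139973517 - 80682/92867 = -11364331297729/12998920603239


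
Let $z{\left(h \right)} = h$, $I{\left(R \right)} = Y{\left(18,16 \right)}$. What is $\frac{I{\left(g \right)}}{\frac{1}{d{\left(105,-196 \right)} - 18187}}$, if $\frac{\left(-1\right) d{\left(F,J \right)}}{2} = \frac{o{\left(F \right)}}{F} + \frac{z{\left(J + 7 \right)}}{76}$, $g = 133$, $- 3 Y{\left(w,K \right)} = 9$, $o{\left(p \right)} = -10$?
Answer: $\frac{14509105}{266} \approx 54546.0$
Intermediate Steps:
$Y{\left(w,K \right)} = -3$ ($Y{\left(w,K \right)} = \left(- \frac{1}{3}\right) 9 = -3$)
$I{\left(R \right)} = -3$
$d{\left(F,J \right)} = - \frac{7}{38} + \frac{20}{F} - \frac{J}{38}$ ($d{\left(F,J \right)} = - 2 \left(- \frac{10}{F} + \frac{J + 7}{76}\right) = - 2 \left(- \frac{10}{F} + \left(7 + J\right) \frac{1}{76}\right) = - 2 \left(- \frac{10}{F} + \left(\frac{7}{76} + \frac{J}{76}\right)\right) = - 2 \left(\frac{7}{76} - \frac{10}{F} + \frac{J}{76}\right) = - \frac{7}{38} + \frac{20}{F} - \frac{J}{38}$)
$\frac{I{\left(g \right)}}{\frac{1}{d{\left(105,-196 \right)} - 18187}} = - \frac{3}{\frac{1}{\frac{760 - 105 \left(7 - 196\right)}{38 \cdot 105} - 18187}} = - \frac{3}{\frac{1}{\frac{1}{38} \cdot \frac{1}{105} \left(760 - 105 \left(-189\right)\right) - 18187}} = - \frac{3}{\frac{1}{\frac{1}{38} \cdot \frac{1}{105} \left(760 + 19845\right) - 18187}} = - \frac{3}{\frac{1}{\frac{1}{38} \cdot \frac{1}{105} \cdot 20605 - 18187}} = - \frac{3}{\frac{1}{\frac{4121}{798} - 18187}} = - \frac{3}{\frac{1}{- \frac{14509105}{798}}} = - \frac{3}{- \frac{798}{14509105}} = \left(-3\right) \left(- \frac{14509105}{798}\right) = \frac{14509105}{266}$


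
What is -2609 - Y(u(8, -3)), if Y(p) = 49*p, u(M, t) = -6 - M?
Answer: -1923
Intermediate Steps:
-2609 - Y(u(8, -3)) = -2609 - 49*(-6 - 1*8) = -2609 - 49*(-6 - 8) = -2609 - 49*(-14) = -2609 - 1*(-686) = -2609 + 686 = -1923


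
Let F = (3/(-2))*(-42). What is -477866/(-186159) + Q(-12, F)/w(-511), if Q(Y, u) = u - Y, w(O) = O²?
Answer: 124794809711/48610024239 ≈ 2.5673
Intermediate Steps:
F = 63 (F = (3*(-½))*(-42) = -3/2*(-42) = 63)
-477866/(-186159) + Q(-12, F)/w(-511) = -477866/(-186159) + (63 - 1*(-12))/((-511)²) = -477866*(-1/186159) + (63 + 12)/261121 = 477866/186159 + 75*(1/261121) = 477866/186159 + 75/261121 = 124794809711/48610024239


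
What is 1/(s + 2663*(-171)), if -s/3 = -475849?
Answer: 1/972174 ≈ 1.0286e-6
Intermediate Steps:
s = 1427547 (s = -3*(-475849) = 1427547)
1/(s + 2663*(-171)) = 1/(1427547 + 2663*(-171)) = 1/(1427547 - 455373) = 1/972174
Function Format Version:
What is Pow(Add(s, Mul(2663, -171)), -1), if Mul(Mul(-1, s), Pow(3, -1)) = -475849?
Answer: Rational(1, 972174) ≈ 1.0286e-6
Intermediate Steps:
s = 1427547 (s = Mul(-3, -475849) = 1427547)
Pow(Add(s, Mul(2663, -171)), -1) = Pow(Add(1427547, Mul(2663, -171)), -1) = Pow(Add(1427547, -455373), -1) = Pow(972174, -1) = Rational(1, 972174)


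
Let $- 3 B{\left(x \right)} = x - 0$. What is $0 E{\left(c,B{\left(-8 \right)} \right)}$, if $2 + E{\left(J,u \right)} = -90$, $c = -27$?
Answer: $0$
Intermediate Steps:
$B{\left(x \right)} = - \frac{x}{3}$ ($B{\left(x \right)} = - \frac{x - 0}{3} = - \frac{x + 0}{3} = - \frac{x}{3}$)
$E{\left(J,u \right)} = -92$ ($E{\left(J,u \right)} = -2 - 90 = -92$)
$0 E{\left(c,B{\left(-8 \right)} \right)} = 0 \left(-92\right) = 0$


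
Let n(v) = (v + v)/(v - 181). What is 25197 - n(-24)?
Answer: 5165337/205 ≈ 25197.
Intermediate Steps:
n(v) = 2*v/(-181 + v) (n(v) = (2*v)/(-181 + v) = 2*v/(-181 + v))
25197 - n(-24) = 25197 - 2*(-24)/(-181 - 24) = 25197 - 2*(-24)/(-205) = 25197 - 2*(-24)*(-1)/205 = 25197 - 1*48/205 = 25197 - 48/205 = 5165337/205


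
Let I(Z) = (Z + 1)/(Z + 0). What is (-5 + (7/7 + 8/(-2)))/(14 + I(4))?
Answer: -32/61 ≈ -0.52459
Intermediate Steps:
I(Z) = (1 + Z)/Z
(-5 + (7/7 + 8/(-2)))/(14 + I(4)) = (-5 + (7/7 + 8/(-2)))/(14 + (1 + 4)/4) = (-5 + (7*(⅐) + 8*(-½)))/(14 + (¼)*5) = (-5 + (1 - 4))/(14 + 5/4) = (-5 - 3)/(61/4) = (4/61)*(-8) = -32/61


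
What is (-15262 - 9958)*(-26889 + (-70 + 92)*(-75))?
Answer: 719753580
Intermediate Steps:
(-15262 - 9958)*(-26889 + (-70 + 92)*(-75)) = -25220*(-26889 + 22*(-75)) = -25220*(-26889 - 1650) = -25220*(-28539) = 719753580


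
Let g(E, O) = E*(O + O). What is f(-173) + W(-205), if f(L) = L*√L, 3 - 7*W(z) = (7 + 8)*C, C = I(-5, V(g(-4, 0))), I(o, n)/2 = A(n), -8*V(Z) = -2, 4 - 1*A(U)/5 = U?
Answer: -1119/14 - 173*I*√173 ≈ -79.929 - 2275.5*I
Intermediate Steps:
A(U) = 20 - 5*U
g(E, O) = 2*E*O (g(E, O) = E*(2*O) = 2*E*O)
V(Z) = ¼ (V(Z) = -⅛*(-2) = ¼)
I(o, n) = 40 - 10*n (I(o, n) = 2*(20 - 5*n) = 40 - 10*n)
C = 75/2 (C = 40 - 10*¼ = 40 - 5/2 = 75/2 ≈ 37.500)
W(z) = -1119/14 (W(z) = 3/7 - (7 + 8)*75/(7*2) = 3/7 - 15*75/(7*2) = 3/7 - ⅐*1125/2 = 3/7 - 1125/14 = -1119/14)
f(L) = L^(3/2)
f(-173) + W(-205) = (-173)^(3/2) - 1119/14 = -173*I*√173 - 1119/14 = -1119/14 - 173*I*√173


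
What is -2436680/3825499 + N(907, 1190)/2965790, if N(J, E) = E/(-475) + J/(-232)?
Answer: -159276593998362119/250057612009788400 ≈ -0.63696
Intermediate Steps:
N(J, E) = -J/232 - E/475 (N(J, E) = E*(-1/475) + J*(-1/232) = -E/475 - J/232 = -J/232 - E/475)
-2436680/3825499 + N(907, 1190)/2965790 = -2436680/3825499 + (-1/232*907 - 1/475*1190)/2965790 = -2436680*1/3825499 + (-907/232 - 238/95)*(1/2965790) = -2436680/3825499 - 141381/22040*1/2965790 = -2436680/3825499 - 141381/65366011600 = -159276593998362119/250057612009788400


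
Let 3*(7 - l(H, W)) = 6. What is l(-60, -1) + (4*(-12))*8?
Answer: -379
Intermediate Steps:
l(H, W) = 5 (l(H, W) = 7 - ⅓*6 = 7 - 2 = 5)
l(-60, -1) + (4*(-12))*8 = 5 + (4*(-12))*8 = 5 - 48*8 = 5 - 384 = -379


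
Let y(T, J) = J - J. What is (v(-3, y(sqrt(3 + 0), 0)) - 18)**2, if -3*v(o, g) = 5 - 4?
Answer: 3025/9 ≈ 336.11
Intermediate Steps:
y(T, J) = 0
v(o, g) = -1/3 (v(o, g) = -(5 - 4)/3 = -1/3*1 = -1/3)
(v(-3, y(sqrt(3 + 0), 0)) - 18)**2 = (-1/3 - 18)**2 = (-55/3)**2 = 3025/9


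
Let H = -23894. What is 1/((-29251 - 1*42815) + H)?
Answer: -1/95960 ≈ -1.0421e-5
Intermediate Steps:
1/((-29251 - 1*42815) + H) = 1/((-29251 - 1*42815) - 23894) = 1/((-29251 - 42815) - 23894) = 1/(-72066 - 23894) = 1/(-95960) = -1/95960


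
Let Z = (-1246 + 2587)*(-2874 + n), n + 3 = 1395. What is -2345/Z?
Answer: 2345/1987362 ≈ 0.0011800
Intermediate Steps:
n = 1392 (n = -3 + 1395 = 1392)
Z = -1987362 (Z = (-1246 + 2587)*(-2874 + 1392) = 1341*(-1482) = -1987362)
-2345/Z = -2345/(-1987362) = -2345*(-1/1987362) = 2345/1987362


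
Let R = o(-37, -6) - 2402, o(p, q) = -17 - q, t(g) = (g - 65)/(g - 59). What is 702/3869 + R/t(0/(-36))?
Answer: -550772293/251485 ≈ -2190.1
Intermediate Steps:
t(g) = (-65 + g)/(-59 + g)
R = -2413 (R = (-17 - 1*(-6)) - 2402 = (-17 + 6) - 2402 = -11 - 2402 = -2413)
702/3869 + R/t(0/(-36)) = 702/3869 - 2413*(-59 + 0/(-36))/(-65 + 0/(-36)) = 702*(1/3869) - 2413*(-59 + 0*(-1/36))/(-65 + 0*(-1/36)) = 702/3869 - 2413*(-59 + 0)/(-65 + 0) = 702/3869 - 2413/(-65/(-59)) = 702/3869 - 2413/((-1/59*(-65))) = 702/3869 - 2413/65/59 = 702/3869 - 2413*59/65 = 702/3869 - 142367/65 = -550772293/251485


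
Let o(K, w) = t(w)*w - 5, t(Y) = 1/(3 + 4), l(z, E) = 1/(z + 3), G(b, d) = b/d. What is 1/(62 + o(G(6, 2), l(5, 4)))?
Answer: 56/3193 ≈ 0.017538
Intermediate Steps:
l(z, E) = 1/(3 + z)
t(Y) = 1/7
o(K, w) = -5 + w/7 (o(K, w) = w/7 - 5 = -5 + w/7)
1/(62 + o(G(6, 2), l(5, 4))) = 1/(62 + (-5 + 1/(7*(3 + 5)))) = 1/(62 + (-5 + (1/7)/8)) = 1/(62 + (-5 + (1/7)*(1/8))) = 1/(62 + (-5 + 1/56)) = 1/(62 - 279/56) = 1/(3193/56) = 56/3193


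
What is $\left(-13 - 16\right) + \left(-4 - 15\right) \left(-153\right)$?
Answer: $2878$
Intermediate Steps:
$\left(-13 - 16\right) + \left(-4 - 15\right) \left(-153\right) = -29 - -2907 = -29 + 2907 = 2878$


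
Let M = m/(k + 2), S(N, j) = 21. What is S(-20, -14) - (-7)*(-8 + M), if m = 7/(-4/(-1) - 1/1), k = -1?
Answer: -56/3 ≈ -18.667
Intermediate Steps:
m = 7/3 (m = 7/(-4*(-1) - 1*1) = 7/(4 - 1) = 7/3 ≈ 2.3333)
M = 7/3 (M = 7/(3*(-1 + 2)) = (7/3)/1 = (7/3)*1 = 7/3 ≈ 2.3333)
S(-20, -14) - (-7)*(-8 + M) = 21 - (-7)*(-8 + 7/3) = 21 - (-7)*(-17)/3 = 21 - 1*119/3 = 21 - 119/3 = -56/3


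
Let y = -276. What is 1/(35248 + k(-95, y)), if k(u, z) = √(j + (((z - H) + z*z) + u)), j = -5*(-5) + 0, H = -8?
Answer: 17624/621172833 - √75838/1242345666 ≈ 2.8150e-5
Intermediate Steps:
j = 25 (j = 25 + 0 = 25)
k(u, z) = √(33 + u + z + z²) (k(u, z) = √(25 + (((z - 1*(-8)) + z*z) + u)) = √(25 + (((z + 8) + z²) + u)) = √(25 + (((8 + z) + z²) + u)) = √(25 + ((8 + z + z²) + u)) = √(25 + (8 + u + z + z²)) = √(33 + u + z + z²))
1/(35248 + k(-95, y)) = 1/(35248 + √(33 - 95 - 276 + (-276)²)) = 1/(35248 + √(33 - 95 - 276 + 76176)) = 1/(35248 + √75838)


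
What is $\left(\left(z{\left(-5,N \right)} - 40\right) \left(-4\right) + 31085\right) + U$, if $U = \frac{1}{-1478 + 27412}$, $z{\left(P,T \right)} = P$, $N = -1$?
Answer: $\frac{810826511}{25934} \approx 31265.0$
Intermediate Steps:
$U = \frac{1}{25934} \approx 3.8559 \cdot 10^{-5}$
$\left(\left(z{\left(-5,N \right)} - 40\right) \left(-4\right) + 31085\right) + U = \left(\left(-5 - 40\right) \left(-4\right) + 31085\right) + \frac{1}{25934} = \left(\left(-45\right) \left(-4\right) + 31085\right) + \frac{1}{25934} = \left(180 + 31085\right) + \frac{1}{25934} = 31265 + \frac{1}{25934} = \frac{810826511}{25934}$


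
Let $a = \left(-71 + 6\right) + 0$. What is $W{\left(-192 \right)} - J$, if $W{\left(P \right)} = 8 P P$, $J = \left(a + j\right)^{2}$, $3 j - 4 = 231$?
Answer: $\frac{2652608}{9} \approx 2.9473 \cdot 10^{5}$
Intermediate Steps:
$j = \frac{235}{3}$ ($j = \frac{4}{3} + \frac{1}{3} \cdot 231 = \frac{4}{3} + 77 = \frac{235}{3} \approx 78.333$)
$a = -65$ ($a = -65 + 0 = -65$)
$J = \frac{1600}{9}$ ($J = \left(-65 + \frac{235}{3}\right)^{2} = \left(\frac{40}{3}\right)^{2} = \frac{1600}{9} \approx 177.78$)
$W{\left(P \right)} = 8 P^{2}$
$W{\left(-192 \right)} - J = 8 \left(-192\right)^{2} - \frac{1600}{9} = 8 \cdot 36864 - \frac{1600}{9} = 294912 - \frac{1600}{9} = \frac{2652608}{9}$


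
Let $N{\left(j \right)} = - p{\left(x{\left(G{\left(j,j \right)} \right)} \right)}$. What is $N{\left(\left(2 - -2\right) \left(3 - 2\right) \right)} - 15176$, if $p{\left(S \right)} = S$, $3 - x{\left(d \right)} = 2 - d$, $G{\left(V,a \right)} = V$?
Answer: $-15181$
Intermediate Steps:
$x{\left(d \right)} = 1 + d$ ($x{\left(d \right)} = 3 - \left(2 - d\right) = 3 + \left(-2 + d\right) = 1 + d$)
$N{\left(j \right)} = -1 - j$ ($N{\left(j \right)} = - (1 + j) = -1 - j$)
$N{\left(\left(2 - -2\right) \left(3 - 2\right) \right)} - 15176 = \left(-1 - \left(2 - -2\right) \left(3 - 2\right)\right) - 15176 = \left(-1 - \left(2 + 2\right) 1\right) - 15176 = \left(-1 - 4 \cdot 1\right) - 15176 = \left(-1 - 4\right) - 15176 = -5 - 15176 = -15181$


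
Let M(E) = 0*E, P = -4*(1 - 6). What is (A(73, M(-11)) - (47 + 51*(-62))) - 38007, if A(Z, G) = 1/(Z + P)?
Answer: -3244955/93 ≈ -34892.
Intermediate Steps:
P = 20 (P = -4*(-5) = 20)
M(E) = 0
A(Z, G) = 1/(20 + Z) (A(Z, G) = 1/(Z + 20) = 1/(20 + Z))
(A(73, M(-11)) - (47 + 51*(-62))) - 38007 = (1/(20 + 73) - (47 + 51*(-62))) - 38007 = (1/93 - (47 - 3162)) - 38007 = (1/93 - 1*(-3115)) - 38007 = (1/93 + 3115) - 38007 = 289696/93 - 38007 = -3244955/93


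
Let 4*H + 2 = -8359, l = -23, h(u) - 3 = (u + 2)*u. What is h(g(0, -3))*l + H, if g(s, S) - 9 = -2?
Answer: -14433/4 ≈ -3608.3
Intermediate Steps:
g(s, S) = 7 (g(s, S) = 9 - 2 = 7)
h(u) = 3 + u*(2 + u) (h(u) = 3 + (u + 2)*u = 3 + (2 + u)*u = 3 + u*(2 + u))
H = -8361/4 (H = -½ + (¼)*(-8359) = -½ - 8359/4 = -8361/4 ≈ -2090.3)
h(g(0, -3))*l + H = (3 + 7² + 2*7)*(-23) - 8361/4 = (3 + 49 + 14)*(-23) - 8361/4 = 66*(-23) - 8361/4 = -1518 - 8361/4 = -14433/4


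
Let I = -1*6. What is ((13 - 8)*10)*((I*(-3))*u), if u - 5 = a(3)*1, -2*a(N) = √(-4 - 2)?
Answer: 4500 - 450*I*√6 ≈ 4500.0 - 1102.3*I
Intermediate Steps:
a(N) = -I*√6/2 (a(N) = -√(-4 - 2)/2 = -I*√6/2)
I = -6
u = 5 - I*√6/2 (u = 5 - I*√6/2*1 = 5 - I*√6/2 ≈ 5.0 - 1.2247*I)
((13 - 8)*10)*((I*(-3))*u) = ((13 - 8)*10)*((-6*(-3))*(5 - I*√6/2)) = (5*10)*(18*(5 - I*√6/2)) = 50*(90 - 9*I*√6) = 4500 - 450*I*√6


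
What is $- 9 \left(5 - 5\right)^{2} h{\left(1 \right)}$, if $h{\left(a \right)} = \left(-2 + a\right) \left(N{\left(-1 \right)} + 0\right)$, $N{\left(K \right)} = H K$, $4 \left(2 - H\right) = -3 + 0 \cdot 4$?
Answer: $0$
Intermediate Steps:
$H = \frac{11}{4}$ ($H = 2 - \frac{-3 + 0 \cdot 4}{4} = 2 - \frac{-3 + 0}{4} = 2 - - \frac{3}{4} = 2 + \frac{3}{4} = \frac{11}{4} \approx 2.75$)
$N{\left(K \right)} = \frac{11 K}{4}$
$h{\left(a \right)} = \frac{11}{2} - \frac{11 a}{4}$ ($h{\left(a \right)} = \left(-2 + a\right) \left(\frac{11}{4} \left(-1\right) + 0\right) = \left(-2 + a\right) \left(- \frac{11}{4} + 0\right) = \left(-2 + a\right) \left(- \frac{11}{4}\right) = \frac{11}{2} - \frac{11 a}{4}$)
$- 9 \left(5 - 5\right)^{2} h{\left(1 \right)} = - 9 \left(5 - 5\right)^{2} \left(\frac{11}{2} - \frac{11}{4}\right) = - 9 \cdot 0^{2} \left(\frac{11}{2} - \frac{11}{4}\right) = \left(-9\right) 0 \cdot \frac{11}{4} = 0 \cdot \frac{11}{4} = 0$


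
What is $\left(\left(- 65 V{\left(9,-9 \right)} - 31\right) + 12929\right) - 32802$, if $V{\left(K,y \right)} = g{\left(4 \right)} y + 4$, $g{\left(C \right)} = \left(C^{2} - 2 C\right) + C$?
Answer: $-13144$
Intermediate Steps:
$g{\left(C \right)} = C^{2} - C$
$V{\left(K,y \right)} = 4 + 12 y$ ($V{\left(K,y \right)} = 4 \left(-1 + 4\right) y + 4 = 4 \cdot 3 y + 4 = 12 y + 4 = 4 + 12 y$)
$\left(\left(- 65 V{\left(9,-9 \right)} - 31\right) + 12929\right) - 32802 = \left(\left(- 65 \left(4 + 12 \left(-9\right)\right) - 31\right) + 12929\right) - 32802 = \left(\left(- 65 \left(4 - 108\right) - 31\right) + 12929\right) - 32802 = \left(\left(\left(-65\right) \left(-104\right) - 31\right) + 12929\right) - 32802 = \left(\left(6760 - 31\right) + 12929\right) - 32802 = \left(6729 + 12929\right) - 32802 = 19658 - 32802 = -13144$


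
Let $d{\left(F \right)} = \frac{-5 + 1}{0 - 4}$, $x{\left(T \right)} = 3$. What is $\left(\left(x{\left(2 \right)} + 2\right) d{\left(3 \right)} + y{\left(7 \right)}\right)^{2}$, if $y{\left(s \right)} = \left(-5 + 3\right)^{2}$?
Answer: $81$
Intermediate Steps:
$d{\left(F \right)} = 1$ ($d{\left(F \right)} = - \frac{4}{-4} = \left(-4\right) \left(- \frac{1}{4}\right) = 1$)
$y{\left(s \right)} = 4$ ($y{\left(s \right)} = \left(-2\right)^{2} = 4$)
$\left(\left(x{\left(2 \right)} + 2\right) d{\left(3 \right)} + y{\left(7 \right)}\right)^{2} = \left(\left(3 + 2\right) 1 + 4\right)^{2} = \left(5 \cdot 1 + 4\right)^{2} = \left(5 + 4\right)^{2} = 9^{2} = 81$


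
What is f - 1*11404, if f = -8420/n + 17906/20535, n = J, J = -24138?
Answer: -942009872932/82612305 ≈ -11403.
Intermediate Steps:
n = -24138
f = 100853288/82612305 (f = -8420/(-24138) + 17906/20535 = -8420*(-1/24138) + 17906*(1/20535) = 4210/12069 + 17906/20535 = 100853288/82612305 ≈ 1.2208)
f - 1*11404 = 100853288/82612305 - 1*11404 = 100853288/82612305 - 11404 = -942009872932/82612305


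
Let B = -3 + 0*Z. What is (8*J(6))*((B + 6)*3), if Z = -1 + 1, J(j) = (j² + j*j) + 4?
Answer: 5472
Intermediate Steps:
J(j) = 4 + 2*j² (J(j) = (j² + j²) + 4 = 2*j² + 4 = 4 + 2*j²)
Z = 0
B = -3 (B = -3 + 0*0 = -3 + 0 = -3)
(8*J(6))*((B + 6)*3) = (8*(4 + 2*6²))*((-3 + 6)*3) = (8*(4 + 2*36))*(3*3) = (8*(4 + 72))*9 = (8*76)*9 = 608*9 = 5472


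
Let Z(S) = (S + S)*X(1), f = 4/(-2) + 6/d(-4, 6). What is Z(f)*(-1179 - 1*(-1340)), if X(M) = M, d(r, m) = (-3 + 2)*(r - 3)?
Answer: -368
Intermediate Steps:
d(r, m) = 3 - r (d(r, m) = -(-3 + r) = 3 - r)
f = -8/7 (f = 4/(-2) + 6/(3 - 1*(-4)) = 4*(-1/2) + 6/(3 + 4) = -2 + 6/7 = -8/7 ≈ -1.1429)
Z(S) = 2*S (Z(S) = (S + S)*1 = (2*S)*1 = 2*S)
Z(f)*(-1179 - 1*(-1340)) = (2*(-8/7))*(-1179 - 1*(-1340)) = -16*(-1179 + 1340)/7 = -16/7*161 = -368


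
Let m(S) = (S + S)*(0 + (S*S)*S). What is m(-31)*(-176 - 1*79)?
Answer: -470995710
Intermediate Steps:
m(S) = 2*S⁴ (m(S) = (2*S)*(0 + S²*S) = (2*S)*(0 + S³) = (2*S)*S³ = 2*S⁴)
m(-31)*(-176 - 1*79) = (2*(-31)⁴)*(-176 - 1*79) = (2*923521)*(-176 - 79) = 1847042*(-255) = -470995710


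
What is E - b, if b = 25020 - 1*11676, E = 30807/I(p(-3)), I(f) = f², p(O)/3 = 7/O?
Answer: -89007/7 ≈ -12715.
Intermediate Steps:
p(O) = 21/O (p(O) = 3*(7/O) = 21/O)
E = 4401/7 (E = 30807/((21/(-3))²) = 30807/((21*(-⅓))²) = 30807/((-7)²) = 30807/49 = 30807*(1/49) = 4401/7 ≈ 628.71)
b = 13344 (b = 25020 - 11676 = 13344)
E - b = 4401/7 - 1*13344 = 4401/7 - 13344 = -89007/7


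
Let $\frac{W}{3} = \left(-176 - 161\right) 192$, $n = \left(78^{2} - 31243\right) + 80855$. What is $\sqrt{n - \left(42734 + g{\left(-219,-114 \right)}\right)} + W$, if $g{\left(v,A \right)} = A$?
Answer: $-194112 + 2 \sqrt{3269} \approx -1.94 \cdot 10^{5}$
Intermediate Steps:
$n = 55696$ ($n = \left(6084 - 31243\right) + 80855 = -25159 + 80855 = 55696$)
$W = -194112$ ($W = 3 \left(-176 - 161\right) 192 = 3 \left(\left(-337\right) 192\right) = 3 \left(-64704\right) = -194112$)
$\sqrt{n - \left(42734 + g{\left(-219,-114 \right)}\right)} + W = \sqrt{55696 - 42620} - 194112 = \sqrt{13076} - 194112 = 2 \sqrt{3269} - 194112 = -194112 + 2 \sqrt{3269}$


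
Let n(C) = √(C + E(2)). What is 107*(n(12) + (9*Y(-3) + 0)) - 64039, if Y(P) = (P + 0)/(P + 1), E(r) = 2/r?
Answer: -125189/2 + 107*√13 ≈ -62209.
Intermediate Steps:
Y(P) = P/(1 + P)
n(C) = √(1 + C) (n(C) = √(C + 2/2) = √(C + 2*(½)) = √(C + 1) = √(1 + C))
107*(n(12) + (9*Y(-3) + 0)) - 64039 = 107*(√(1 + 12) + (9*(-3/(1 - 3)) + 0)) - 64039 = 107*(√13 + (9*(-3/(-2)) + 0)) - 64039 = 107*(√13 + (9*(-3*(-½)) + 0)) - 64039 = 107*(√13 + (9*(3/2) + 0)) - 64039 = 107*(√13 + (27/2 + 0)) - 64039 = 107*(√13 + 27/2) - 64039 = 107*(27/2 + √13) - 64039 = (2889/2 + 107*√13) - 64039 = -125189/2 + 107*√13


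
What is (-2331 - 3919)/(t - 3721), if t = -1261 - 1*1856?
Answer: 3125/3419 ≈ 0.91401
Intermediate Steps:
t = -3117 (t = -1261 - 1856 = -3117)
(-2331 - 3919)/(t - 3721) = (-2331 - 3919)/(-3117 - 3721) = -6250/(-6838) = -6250*(-1/6838) = 3125/3419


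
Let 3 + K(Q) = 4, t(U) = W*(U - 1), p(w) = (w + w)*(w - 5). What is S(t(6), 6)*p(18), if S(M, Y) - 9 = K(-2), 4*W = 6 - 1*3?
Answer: 4680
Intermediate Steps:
p(w) = 2*w*(-5 + w) (p(w) = (2*w)*(-5 + w) = 2*w*(-5 + w))
W = ¾ (W = (6 - 1*3)/4 = (6 - 3)/4 = (¼)*3 = ¾ ≈ 0.75000)
t(U) = -¾ + 3*U/4 (t(U) = 3*(U - 1)/4 = 3*(-1 + U)/4 = -¾ + 3*U/4)
K(Q) = 1 (K(Q) = -3 + 4 = 1)
S(M, Y) = 10 (S(M, Y) = 9 + 1 = 10)
S(t(6), 6)*p(18) = 10*(2*18*(-5 + 18)) = 10*(2*18*13) = 10*468 = 4680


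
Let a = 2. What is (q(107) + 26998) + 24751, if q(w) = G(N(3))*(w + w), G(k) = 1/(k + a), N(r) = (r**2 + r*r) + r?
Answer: 1190441/23 ≈ 51758.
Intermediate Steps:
N(r) = r + 2*r**2 (N(r) = (r**2 + r**2) + r = 2*r**2 + r = r + 2*r**2)
G(k) = 1/(2 + k) (G(k) = 1/(k + 2) = 1/(2 + k))
q(w) = 2*w/23 (q(w) = (w + w)/(2 + 3*(1 + 2*3)) = (2*w)/(2 + 3*(1 + 6)) = (2*w)/(2 + 3*7) = (2*w)/(2 + 21) = (2*w)/23 = 2*w/23)
(q(107) + 26998) + 24751 = ((2/23)*107 + 26998) + 24751 = (214/23 + 26998) + 24751 = 621168/23 + 24751 = 1190441/23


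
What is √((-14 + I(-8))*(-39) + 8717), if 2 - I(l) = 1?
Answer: 2*√2306 ≈ 96.042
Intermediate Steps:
I(l) = 1 (I(l) = 2 - 1*1 = 2 - 1 = 1)
√((-14 + I(-8))*(-39) + 8717) = √((-14 + 1)*(-39) + 8717) = √(-13*(-39) + 8717) = √(507 + 8717) = √9224 = 2*√2306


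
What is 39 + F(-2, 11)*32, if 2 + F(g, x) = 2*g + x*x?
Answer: 3719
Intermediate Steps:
F(g, x) = -2 + x² + 2*g (F(g, x) = -2 + (2*g + x*x) = -2 + (2*g + x²) = -2 + (x² + 2*g) = -2 + x² + 2*g)
39 + F(-2, 11)*32 = 39 + (-2 + 11² + 2*(-2))*32 = 39 + (-2 + 121 - 4)*32 = 39 + 115*32 = 39 + 3680 = 3719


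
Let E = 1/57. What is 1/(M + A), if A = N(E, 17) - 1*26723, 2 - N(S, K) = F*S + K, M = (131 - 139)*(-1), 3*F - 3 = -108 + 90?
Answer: -57/1523605 ≈ -3.7411e-5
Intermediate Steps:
E = 1/57 ≈ 0.017544
F = -5 (F = 1 + (-108 + 90)/3 = 1 + (1/3)*(-18) = 1 - 6 = -5)
M = 8 (M = -8*(-1) = 8)
N(S, K) = 2 - K + 5*S (N(S, K) = 2 - (-5*S + K) = 2 - (K - 5*S) = 2 + (-K + 5*S) = 2 - K + 5*S)
A = -1524061/57 (A = (2 - 1*17 + 5*(1/57)) - 1*26723 = (2 - 17 + 5/57) - 26723 = -850/57 - 26723 = -1524061/57 ≈ -26738.)
1/(M + A) = 1/(8 - 1524061/57) = 1/(-1523605/57) = -57/1523605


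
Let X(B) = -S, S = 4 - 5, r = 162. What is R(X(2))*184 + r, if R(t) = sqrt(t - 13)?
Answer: 162 + 368*I*sqrt(3) ≈ 162.0 + 637.39*I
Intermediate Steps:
S = -1
X(B) = 1 (X(B) = -1*(-1) = 1)
R(t) = sqrt(-13 + t)
R(X(2))*184 + r = sqrt(-13 + 1)*184 + 162 = sqrt(-12)*184 + 162 = (2*I*sqrt(3))*184 + 162 = 368*I*sqrt(3) + 162 = 162 + 368*I*sqrt(3)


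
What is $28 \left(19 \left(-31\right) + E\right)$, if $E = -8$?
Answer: $-16716$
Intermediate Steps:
$28 \left(19 \left(-31\right) + E\right) = 28 \left(19 \left(-31\right) - 8\right) = 28 \left(-589 - 8\right) = 28 \left(-597\right) = -16716$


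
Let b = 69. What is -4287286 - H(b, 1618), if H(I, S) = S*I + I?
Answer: -4398997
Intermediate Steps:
H(I, S) = I + I*S (H(I, S) = I*S + I = I + I*S)
-4287286 - H(b, 1618) = -4287286 - 69*(1 + 1618) = -4287286 - 69*1619 = -4287286 - 1*111711 = -4287286 - 111711 = -4398997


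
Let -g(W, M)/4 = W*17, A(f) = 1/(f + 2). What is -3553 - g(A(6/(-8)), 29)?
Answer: -17493/5 ≈ -3498.6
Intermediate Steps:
A(f) = 1/(2 + f)
g(W, M) = -68*W (g(W, M) = -4*W*17 = -68*W)
-3553 - g(A(6/(-8)), 29) = -3553 - (-68)/(2 + 6/(-8)) = -3553 - (-68)/(2 + 6*(-⅛)) = -3553 - (-68)/(2 - ¾) = -3553 - (-68)/5/4 = -3553 - (-68)*4/5 = -3553 - 1*(-272/5) = -3553 + 272/5 = -17493/5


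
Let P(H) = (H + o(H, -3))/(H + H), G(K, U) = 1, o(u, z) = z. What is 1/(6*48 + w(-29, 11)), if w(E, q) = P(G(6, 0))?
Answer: 1/287 ≈ 0.0034843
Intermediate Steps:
P(H) = (-3 + H)/(2*H) (P(H) = (H - 3)/(H + H) = (-3 + H)/((2*H)) = (-3 + H)*(1/(2*H)) = (-3 + H)/(2*H))
w(E, q) = -1 (w(E, q) = (1/2)*(-3 + 1)/1 = (1/2)*1*(-2) = -1)
1/(6*48 + w(-29, 11)) = 1/(6*48 - 1) = 1/(288 - 1) = 1/287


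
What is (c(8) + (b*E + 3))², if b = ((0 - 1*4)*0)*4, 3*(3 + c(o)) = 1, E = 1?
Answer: ⅑ ≈ 0.11111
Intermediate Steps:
c(o) = -8/3 (c(o) = -3 + (⅓)*1 = -3 + ⅓ = -8/3)
b = 0 (b = ((0 - 4)*0)*4 = -4*0*4 = 0*4 = 0)
(c(8) + (b*E + 3))² = (-8/3 + (0*1 + 3))² = (-8/3 + (0 + 3))² = (-8/3 + 3)² = (⅓)² = ⅑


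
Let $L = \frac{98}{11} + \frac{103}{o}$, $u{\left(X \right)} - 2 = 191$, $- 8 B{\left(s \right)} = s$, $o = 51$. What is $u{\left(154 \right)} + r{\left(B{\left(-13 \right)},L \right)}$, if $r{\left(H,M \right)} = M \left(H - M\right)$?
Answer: $\frac{229929319}{2517768} \approx 91.323$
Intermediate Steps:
$B{\left(s \right)} = - \frac{s}{8}$
$u{\left(X \right)} = 193$ ($u{\left(X \right)} = 2 + 191 = 193$)
$L = \frac{6131}{561}$ ($L = \frac{98}{11} + \frac{103}{51} = \frac{6131}{561} \approx 10.929$)
$u{\left(154 \right)} + r{\left(B{\left(-13 \right)},L \right)} = 193 + \frac{6131 \left(\left(- \frac{1}{8}\right) \left(-13\right) - \frac{6131}{561}\right)}{561} = 193 + \frac{6131 \left(\frac{13}{8} - \frac{6131}{561}\right)}{561} = 193 + \frac{6131}{561} \left(- \frac{41755}{4488}\right) = 193 - \frac{255999905}{2517768} = \frac{229929319}{2517768}$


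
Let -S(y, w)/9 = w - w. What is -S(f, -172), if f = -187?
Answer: 0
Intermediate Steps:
S(y, w) = 0 (S(y, w) = -9*(w - w) = -9*0 = 0)
-S(f, -172) = -1*0 = 0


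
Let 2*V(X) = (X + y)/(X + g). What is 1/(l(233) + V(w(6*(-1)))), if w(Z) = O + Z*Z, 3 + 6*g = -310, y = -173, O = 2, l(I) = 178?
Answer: 17/3107 ≈ 0.0054715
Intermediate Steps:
g = -313/6 (g = -1/2 + (1/6)*(-310) = -1/2 - 155/3 = -313/6 ≈ -52.167)
w(Z) = 2 + Z**2 (w(Z) = 2 + Z*Z = 2 + Z**2)
V(X) = (-173 + X)/(2*(-313/6 + X)) (V(X) = ((X - 173)/(X - 313/6))/2 = ((-173 + X)/(-313/6 + X))/2 = (-173 + X)/(2*(-313/6 + X)))
1/(l(233) + V(w(6*(-1)))) = 1/(178 + 3*(-173 + (2 + (6*(-1))**2))/(-313 + 6*(2 + (6*(-1))**2))) = 1/(178 + 3*(-173 + (2 + (-6)**2))/(-313 + 6*(2 + (-6)**2))) = 1/(178 + 3*(-173 + (2 + 36))/(-313 + 6*(2 + 36))) = 1/(178 + 3*(-173 + 38)/(-313 + 6*38)) = 1/(178 + 3*(-135)/(-313 + 228)) = 1/(178 + 3*(-135)/(-85)) = 1/(178 + 3*(-1/85)*(-135)) = 1/(178 + 81/17) = 1/(3107/17) = 17/3107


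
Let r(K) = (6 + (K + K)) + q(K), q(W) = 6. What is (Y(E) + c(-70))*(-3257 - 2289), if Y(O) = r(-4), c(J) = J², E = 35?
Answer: -27197584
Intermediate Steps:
r(K) = 12 + 2*K (r(K) = (6 + (K + K)) + 6 = (6 + 2*K) + 6 = 12 + 2*K)
Y(O) = 4 (Y(O) = 12 + 2*(-4) = 12 - 8 = 4)
(Y(E) + c(-70))*(-3257 - 2289) = (4 + (-70)²)*(-3257 - 2289) = (4 + 4900)*(-5546) = 4904*(-5546) = -27197584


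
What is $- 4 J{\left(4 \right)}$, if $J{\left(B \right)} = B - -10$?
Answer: $-56$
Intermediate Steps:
$J{\left(B \right)} = 10 + B$ ($J{\left(B \right)} = B + 10 = 10 + B$)
$- 4 J{\left(4 \right)} = - 4 \left(10 + 4\right) = \left(-4\right) 14 = -56$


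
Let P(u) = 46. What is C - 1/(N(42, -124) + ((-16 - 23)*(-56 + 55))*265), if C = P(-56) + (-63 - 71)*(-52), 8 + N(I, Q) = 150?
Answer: 73485677/10477 ≈ 7014.0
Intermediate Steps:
N(I, Q) = 142 (N(I, Q) = -8 + 150 = 142)
C = 7014 (C = 46 + (-63 - 71)*(-52) = 46 - 134*(-52) = 46 + 6968 = 7014)
C - 1/(N(42, -124) + ((-16 - 23)*(-56 + 55))*265) = 7014 - 1/(142 + ((-16 - 23)*(-56 + 55))*265) = 7014 - 1/(142 - 39*(-1)*265) = 7014 - 1/(142 + 39*265) = 7014 - 1/(142 + 10335) = 7014 - 1/10477 = 73485677/10477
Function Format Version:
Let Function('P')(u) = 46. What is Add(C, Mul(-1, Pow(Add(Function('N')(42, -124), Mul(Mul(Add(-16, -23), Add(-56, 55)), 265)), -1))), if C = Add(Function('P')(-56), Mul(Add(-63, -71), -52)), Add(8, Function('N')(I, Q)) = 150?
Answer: Rational(73485677, 10477) ≈ 7014.0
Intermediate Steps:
Function('N')(I, Q) = 142 (Function('N')(I, Q) = Add(-8, 150) = 142)
C = 7014 (C = Add(46, Mul(Add(-63, -71), -52)) = Add(46, Mul(-134, -52)) = Add(46, 6968) = 7014)
Add(C, Mul(-1, Pow(Add(Function('N')(42, -124), Mul(Mul(Add(-16, -23), Add(-56, 55)), 265)), -1))) = Add(7014, Mul(-1, Pow(Add(142, Mul(Mul(Add(-16, -23), Add(-56, 55)), 265)), -1))) = Add(7014, Mul(-1, Pow(Add(142, Mul(Mul(-39, -1), 265)), -1))) = Add(7014, Mul(-1, Pow(Add(142, Mul(39, 265)), -1))) = Add(7014, Mul(-1, Pow(Add(142, 10335), -1))) = Add(7014, Mul(-1, Pow(10477, -1))) = Add(7014, Mul(-1, Rational(1, 10477))) = Add(7014, Rational(-1, 10477)) = Rational(73485677, 10477)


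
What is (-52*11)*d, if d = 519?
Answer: -296868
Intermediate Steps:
(-52*11)*d = -52*11*519 = -572*519 = -296868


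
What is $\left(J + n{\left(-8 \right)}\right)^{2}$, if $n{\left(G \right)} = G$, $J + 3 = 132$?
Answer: $14641$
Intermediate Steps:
$J = 129$ ($J = -3 + 132 = 129$)
$\left(J + n{\left(-8 \right)}\right)^{2} = \left(129 - 8\right)^{2} = 121^{2} = 14641$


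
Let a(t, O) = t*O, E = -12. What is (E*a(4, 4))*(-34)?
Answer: 6528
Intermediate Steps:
a(t, O) = O*t
(E*a(4, 4))*(-34) = -48*4*(-34) = -12*16*(-34) = -192*(-34) = 6528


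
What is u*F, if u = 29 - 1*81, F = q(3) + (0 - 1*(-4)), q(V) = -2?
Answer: -104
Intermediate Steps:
F = 2 (F = -2 + (0 - 1*(-4)) = -2 + (0 + 4) = -2 + 4 = 2)
u = -52 (u = 29 - 81 = -52)
u*F = -52*2 = -104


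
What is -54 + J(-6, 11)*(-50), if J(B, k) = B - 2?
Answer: 346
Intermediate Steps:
J(B, k) = -2 + B
-54 + J(-6, 11)*(-50) = -54 + (-2 - 6)*(-50) = -54 - 8*(-50) = -54 + 400 = 346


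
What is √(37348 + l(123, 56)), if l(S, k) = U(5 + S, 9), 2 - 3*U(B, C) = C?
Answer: √336111/3 ≈ 193.25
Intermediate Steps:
U(B, C) = ⅔ - C/3
l(S, k) = -7/3 (l(S, k) = ⅔ - ⅓*9 = ⅔ - 3 = -7/3)
√(37348 + l(123, 56)) = √(37348 - 7/3) = √(112037/3) = √336111/3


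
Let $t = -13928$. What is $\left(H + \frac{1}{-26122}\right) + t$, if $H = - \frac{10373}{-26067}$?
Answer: $- \frac{9483613102033}{680922174} \approx -13928.0$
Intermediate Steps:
$H = \frac{10373}{26067}$ ($H = \left(-10373\right) \left(- \frac{1}{26067}\right) = \frac{10373}{26067} \approx 0.39794$)
$\left(H + \frac{1}{-26122}\right) + t = \left(\frac{10373}{26067} + \frac{1}{-26122}\right) - 13928 = \left(\frac{10373}{26067} - \frac{1}{26122}\right) - 13928 = \frac{270937439}{680922174} - 13928 = - \frac{9483613102033}{680922174}$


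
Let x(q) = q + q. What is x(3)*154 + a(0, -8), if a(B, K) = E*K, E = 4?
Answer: 892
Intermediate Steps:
x(q) = 2*q
a(B, K) = 4*K
x(3)*154 + a(0, -8) = (2*3)*154 + 4*(-8) = 6*154 - 32 = 924 - 32 = 892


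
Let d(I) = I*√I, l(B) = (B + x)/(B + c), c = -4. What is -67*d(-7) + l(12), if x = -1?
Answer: 11/8 + 469*I*√7 ≈ 1.375 + 1240.9*I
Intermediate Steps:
l(B) = (-1 + B)/(-4 + B) (l(B) = (B - 1)/(B - 4) = (-1 + B)/(-4 + B))
d(I) = I^(3/2)
-67*d(-7) + l(12) = -(-469)*I*√7 + (-1 + 12)/(-4 + 12) = -(-469)*I*√7 + 11/8 = 469*I*√7 + (⅛)*11 = 469*I*√7 + 11/8 = 11/8 + 469*I*√7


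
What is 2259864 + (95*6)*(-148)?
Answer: 2175504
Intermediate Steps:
2259864 + (95*6)*(-148) = 2259864 + 570*(-148) = 2259864 - 84360 = 2175504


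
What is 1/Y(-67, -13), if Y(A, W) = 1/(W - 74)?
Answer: -87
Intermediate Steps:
Y(A, W) = 1/(-74 + W)
1/Y(-67, -13) = 1/(1/(-74 - 13)) = 1/(1/(-87)) = 1/(-1/87) = -87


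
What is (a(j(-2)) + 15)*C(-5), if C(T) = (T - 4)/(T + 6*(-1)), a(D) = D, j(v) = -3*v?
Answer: 189/11 ≈ 17.182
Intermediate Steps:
C(T) = (-4 + T)/(-6 + T) (C(T) = (-4 + T)/(T - 6) = (-4 + T)/(-6 + T))
(a(j(-2)) + 15)*C(-5) = (-3*(-2) + 15)*((-4 - 5)/(-6 - 5)) = (6 + 15)*(-9/(-11)) = 21*(-1/11*(-9)) = 21*(9/11) = 189/11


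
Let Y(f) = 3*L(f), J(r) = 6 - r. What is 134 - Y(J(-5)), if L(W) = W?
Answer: 101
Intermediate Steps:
Y(f) = 3*f
134 - Y(J(-5)) = 134 - 3*(6 - 1*(-5)) = 134 - 3*(6 + 5) = 134 - 3*11 = 134 - 1*33 = 134 - 33 = 101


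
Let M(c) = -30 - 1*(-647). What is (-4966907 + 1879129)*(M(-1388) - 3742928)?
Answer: 11555425574958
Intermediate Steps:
M(c) = 617 (M(c) = -30 + 647 = 617)
(-4966907 + 1879129)*(M(-1388) - 3742928) = (-4966907 + 1879129)*(617 - 3742928) = -3087778*(-3742311) = 11555425574958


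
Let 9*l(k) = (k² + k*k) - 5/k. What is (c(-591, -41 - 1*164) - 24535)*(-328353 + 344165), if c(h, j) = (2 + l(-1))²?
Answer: -31413858520/81 ≈ -3.8783e+8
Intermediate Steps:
l(k) = -5/(9*k) + 2*k²/9 (l(k) = ((k² + k*k) - 5/k)/9 = ((k² + k²) - 5/k)/9 = (2*k² - 5/k)/9 = (-5/k + 2*k²)/9 = -5/(9*k) + 2*k²/9)
c(h, j) = 625/81 (c(h, j) = (2 + (⅑)*(-5 + 2*(-1)³)/(-1))² = (2 + (⅑)*(-1)*(-5 + 2*(-1)))² = (2 + (⅑)*(-1)*(-5 - 2))² = (2 + (⅑)*(-1)*(-7))² = (2 + 7/9)² = (25/9)² = 625/81)
(c(-591, -41 - 1*164) - 24535)*(-328353 + 344165) = (625/81 - 24535)*(-328353 + 344165) = -1986710/81*15812 = -31413858520/81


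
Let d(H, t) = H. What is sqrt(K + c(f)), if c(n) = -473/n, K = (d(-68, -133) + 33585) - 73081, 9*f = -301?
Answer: 3*I*sqrt(215327)/7 ≈ 198.87*I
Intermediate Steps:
f = -301/9 (f = (1/9)*(-301) = -301/9 ≈ -33.444)
K = -39564 (K = (-68 + 33585) - 73081 = 33517 - 73081 = -39564)
sqrt(K + c(f)) = sqrt(-39564 - 473/(-301/9)) = sqrt(-39564 - 473*(-9/301)) = sqrt(-39564 + 99/7) = sqrt(-276849/7) = 3*I*sqrt(215327)/7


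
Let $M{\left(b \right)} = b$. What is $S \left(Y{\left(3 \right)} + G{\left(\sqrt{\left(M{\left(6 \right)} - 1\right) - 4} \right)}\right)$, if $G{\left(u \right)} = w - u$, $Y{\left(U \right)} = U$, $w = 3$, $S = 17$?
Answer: $85$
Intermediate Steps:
$G{\left(u \right)} = 3 - u$
$S \left(Y{\left(3 \right)} + G{\left(\sqrt{\left(M{\left(6 \right)} - 1\right) - 4} \right)}\right) = 17 \left(3 + \left(3 - \sqrt{\left(6 - 1\right) - 4}\right)\right) = 17 \left(3 + \left(3 - \sqrt{5 - 4}\right)\right) = 17 \left(3 + \left(3 - \sqrt{1}\right)\right) = 17 \left(3 + \left(3 - 1\right)\right) = 17 \left(3 + 2\right) = 17 \cdot 5 = 85$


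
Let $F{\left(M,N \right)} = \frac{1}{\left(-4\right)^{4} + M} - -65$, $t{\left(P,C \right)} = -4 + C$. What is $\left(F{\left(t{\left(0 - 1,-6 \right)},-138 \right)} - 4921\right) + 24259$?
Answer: $\frac{4773139}{246} \approx 19403.0$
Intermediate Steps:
$F{\left(M,N \right)} = 65 + \frac{1}{256 + M}$ ($F{\left(M,N \right)} = \frac{1}{256 + M} + 65 = 65 + \frac{1}{256 + M}$)
$\left(F{\left(t{\left(0 - 1,-6 \right)},-138 \right)} - 4921\right) + 24259 = \left(\frac{16641 + 65 \left(-4 - 6\right)}{256 - 10} - 4921\right) + 24259 = \left(\frac{16641 + 65 \left(-10\right)}{256 - 10} - 4921\right) + 24259 = \left(\frac{16641 - 650}{246} - 4921\right) + 24259 = \left(\frac{1}{246} \cdot 15991 - 4921\right) + 24259 = \left(\frac{15991}{246} - 4921\right) + 24259 = - \frac{1194575}{246} + 24259 = \frac{4773139}{246}$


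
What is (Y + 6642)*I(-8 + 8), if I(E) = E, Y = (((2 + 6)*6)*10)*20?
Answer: 0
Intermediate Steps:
Y = 9600 (Y = ((8*6)*10)*20 = (48*10)*20 = 480*20 = 9600)
(Y + 6642)*I(-8 + 8) = (9600 + 6642)*(-8 + 8) = 16242*0 = 0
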